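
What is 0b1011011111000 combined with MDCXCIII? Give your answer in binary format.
Convert 0b1011011111000 (binary) → 4096 + 1024 + 512 + 128 + 64 + 32 + 16 + 8 = 5880 (decimal)
Convert MDCXCIII (Roman numeral) → 1000 + 500 + 100 + 90 + 1 + 1 + 1 = 1693 (decimal)
Compute 5880 + 1693 = 7573
Convert 7573 (decimal) → 7573 = 4096 + 2048 + 1024 + 256 + 128 + 16 + 4 + 1 → 0b1110110010101 (binary)
0b1110110010101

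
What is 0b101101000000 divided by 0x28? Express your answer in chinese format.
Convert 0b101101000000 (binary) → 2048 + 512 + 256 + 64 = 2880 (decimal)
Convert 0x28 (hexadecimal) → 2×16 + 8 = 40 (decimal)
Compute 2880 ÷ 40 = 72
Convert 72 (decimal) → 72 = 7×10 + 2 → 七十二 (Chinese numeral)
七十二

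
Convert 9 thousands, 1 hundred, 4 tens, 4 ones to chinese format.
Convert 9 thousands, 1 hundred, 4 tens, 4 ones (place-value notation) → 9×1000 + 1×100 + 4×10 + 4 = 9144 (decimal)
Convert 9144 (decimal) → 9144 = 9×1000 + 1×100 + 4×10 + 4 → 九千一百四十四 (Chinese numeral)
九千一百四十四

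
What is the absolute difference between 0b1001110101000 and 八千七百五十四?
Convert 0b1001110101000 (binary) → 4096 + 512 + 256 + 128 + 32 + 8 = 5032 (decimal)
Convert 八千七百五十四 (Chinese numeral) → 8×1000 + 7×100 + 5×10 + 4 = 8754 (decimal)
Compute |5032 - 8754| = 3722
3722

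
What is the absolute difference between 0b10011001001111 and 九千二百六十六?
Convert 0b10011001001111 (binary) → 8192 + 1024 + 512 + 64 + 8 + 4 + 2 + 1 = 9807 (decimal)
Convert 九千二百六十六 (Chinese numeral) → 9×1000 + 2×100 + 6×10 + 6 = 9266 (decimal)
Compute |9807 - 9266| = 541
541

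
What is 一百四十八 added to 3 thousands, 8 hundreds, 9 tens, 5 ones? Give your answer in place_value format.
Convert 一百四十八 (Chinese numeral) → 1×100 + 4×10 + 8 = 148 (decimal)
Convert 3 thousands, 8 hundreds, 9 tens, 5 ones (place-value notation) → 3×1000 + 8×100 + 9×10 + 5 = 3895 (decimal)
Compute 148 + 3895 = 4043
Convert 4043 (decimal) → 4043 = 4×1000 + 4×10 + 3 → 4 thousands, 4 tens, 3 ones (place-value notation)
4 thousands, 4 tens, 3 ones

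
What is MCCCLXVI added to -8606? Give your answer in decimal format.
Convert MCCCLXVI (Roman numeral) → 1000 + 100 + 100 + 100 + 50 + 10 + 5 + 1 = 1366 (decimal)
Compute 1366 + -8606 = -7240
-7240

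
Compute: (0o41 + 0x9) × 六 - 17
Convert 0o41 (octal) → 4×8 + 1 = 33 (decimal)
Convert 0x9 (hexadecimal) → 9 (decimal)
Convert 六 (Chinese numeral) → 6 (decimal)
Expression in decimal: (33 + 9) × 6 - 17
Parentheses first: 33 + 9 = 42
Multiply: 42 × 6 = 252
Subtract: 252 - 17 = 235
235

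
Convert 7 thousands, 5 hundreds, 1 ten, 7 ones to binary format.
Convert 7 thousands, 5 hundreds, 1 ten, 7 ones (place-value notation) → 7×1000 + 5×100 + 1×10 + 7 = 7517 (decimal)
Convert 7517 (decimal) → 7517 = 4096 + 2048 + 1024 + 256 + 64 + 16 + 8 + 4 + 1 → 0b1110101011101 (binary)
0b1110101011101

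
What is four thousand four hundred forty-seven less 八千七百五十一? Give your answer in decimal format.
Convert four thousand four hundred forty-seven (English words) → 4×1000 + 4×100 + 47 = 4447 (decimal)
Convert 八千七百五十一 (Chinese numeral) → 8×1000 + 7×100 + 5×10 + 1 = 8751 (decimal)
Compute 4447 - 8751 = -4304
-4304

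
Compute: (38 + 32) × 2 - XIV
Convert XIV (Roman numeral) → 10 + 4 = 14 (decimal)
Expression in decimal: (38 + 32) × 2 - 14
Parentheses first: 38 + 32 = 70
Multiply: 70 × 2 = 140
Subtract: 140 - 14 = 126
126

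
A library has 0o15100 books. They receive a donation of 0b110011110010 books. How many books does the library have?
Convert 0o15100 (octal) → 1×4096 + 5×512 + 1×64 = 6720 (decimal)
Convert 0b110011110010 (binary) → 2048 + 1024 + 128 + 64 + 32 + 16 + 2 = 3314 (decimal)
Compute 6720 + 3314 = 10034
10034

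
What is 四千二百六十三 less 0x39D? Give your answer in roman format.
Convert 四千二百六十三 (Chinese numeral) → 4×1000 + 2×100 + 6×10 + 3 = 4263 (decimal)
Convert 0x39D (hexadecimal) → 3×256 + 9×16 + 13 = 925 (decimal)
Compute 4263 - 925 = 3338
Convert 3338 (decimal) → 3338 = 1000 + 1000 + 1000 + 100 + 100 + 100 + 10 + 10 + 10 + 5 + 1 + 1 + 1 → MMMCCCXXXVIII (Roman numeral)
MMMCCCXXXVIII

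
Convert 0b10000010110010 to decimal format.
Convert 0b10000010110010 (binary) → 8192 + 128 + 32 + 16 + 2 = 8370 (decimal)
8370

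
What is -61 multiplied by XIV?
Convert XIV (Roman numeral) → 10 + 4 = 14 (decimal)
Compute -61 × 14 = -854
-854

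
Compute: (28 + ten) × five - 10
Convert ten (English words) → 10 (decimal)
Convert five (English words) → 5 (decimal)
Expression in decimal: (28 + 10) × 5 - 10
Parentheses first: 28 + 10 = 38
Multiply: 38 × 5 = 190
Subtract: 190 - 10 = 180
180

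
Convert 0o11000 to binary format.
Convert 0o11000 (octal) → 1×4096 + 1×512 = 4608 (decimal)
Convert 4608 (decimal) → 4608 = 4096 + 512 → 0b1001000000000 (binary)
0b1001000000000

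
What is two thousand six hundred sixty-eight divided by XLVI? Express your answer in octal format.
Convert two thousand six hundred sixty-eight (English words) → 2×1000 + 6×100 + 68 = 2668 (decimal)
Convert XLVI (Roman numeral) → 40 + 5 + 1 = 46 (decimal)
Compute 2668 ÷ 46 = 58
Convert 58 (decimal) → 58 = 7×8 + 2 → 0o72 (octal)
0o72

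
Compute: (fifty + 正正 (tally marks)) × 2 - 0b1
Convert fifty (English words) → 50 (decimal)
Convert 正正 (tally marks) → 5 + 5 = 10 (decimal)
Convert 0b1 (binary) → 1 (decimal)
Expression in decimal: (50 + 10) × 2 - 1
Parentheses first: 50 + 10 = 60
Multiply: 60 × 2 = 120
Subtract: 120 - 1 = 119
119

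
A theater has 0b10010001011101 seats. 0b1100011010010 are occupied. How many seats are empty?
Convert 0b10010001011101 (binary) → 8192 + 1024 + 64 + 16 + 8 + 4 + 1 = 9309 (decimal)
Convert 0b1100011010010 (binary) → 4096 + 2048 + 128 + 64 + 16 + 2 = 6354 (decimal)
Compute 9309 - 6354 = 2955
2955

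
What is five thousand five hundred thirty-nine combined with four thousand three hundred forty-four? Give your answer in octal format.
Convert five thousand five hundred thirty-nine (English words) → 5×1000 + 5×100 + 39 = 5539 (decimal)
Convert four thousand three hundred forty-four (English words) → 4×1000 + 3×100 + 44 = 4344 (decimal)
Compute 5539 + 4344 = 9883
Convert 9883 (decimal) → 9883 = 2×4096 + 3×512 + 2×64 + 3×8 + 3 → 0o23233 (octal)
0o23233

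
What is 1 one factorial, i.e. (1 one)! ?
Convert 1 one (place-value notation) → 1 (decimal)
Compute 1! = 1
1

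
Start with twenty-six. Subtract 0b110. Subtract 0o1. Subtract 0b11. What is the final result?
Convert twenty-six (English words) → 26 (decimal)
Start: 26
Convert 0b110 (binary) → 4 + 2 = 6 (decimal)
26 - 6 = 20
Convert 0o1 (octal) → 1 (decimal)
20 - 1 = 19
Convert 0b11 (binary) → 2 + 1 = 3 (decimal)
19 - 3 = 16
16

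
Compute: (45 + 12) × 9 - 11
Parentheses first: 45 + 12 = 57
Multiply: 57 × 9 = 513
Subtract: 513 - 11 = 502
502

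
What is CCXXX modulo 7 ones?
Convert CCXXX (Roman numeral) → 100 + 100 + 10 + 10 + 10 = 230 (decimal)
Convert 7 ones (place-value notation) → 7 (decimal)
Compute 230 mod 7 = 6
6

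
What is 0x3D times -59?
Convert 0x3D (hexadecimal) → 3×16 + 13 = 61 (decimal)
Compute 61 × -59 = -3599
-3599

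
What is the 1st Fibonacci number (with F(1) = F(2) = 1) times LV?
Convert the 1st Fibonacci number (with F(1) = F(2) = 1) (Fibonacci index) → 1 (decimal)
Convert LV (Roman numeral) → 50 + 5 = 55 (decimal)
Compute 1 × 55 = 55
55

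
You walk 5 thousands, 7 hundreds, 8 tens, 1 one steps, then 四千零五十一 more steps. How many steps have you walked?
Convert 5 thousands, 7 hundreds, 8 tens, 1 one (place-value notation) → 5×1000 + 7×100 + 8×10 + 1 = 5781 (decimal)
Convert 四千零五十一 (Chinese numeral) → 4×1000 + 5×10 + 1 = 4051 (decimal)
Compute 5781 + 4051 = 9832
9832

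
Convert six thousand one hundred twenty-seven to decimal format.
Convert six thousand one hundred twenty-seven (English words) → 6×1000 + 1×100 + 27 = 6127 (decimal)
6127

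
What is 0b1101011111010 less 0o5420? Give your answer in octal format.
Convert 0b1101011111010 (binary) → 4096 + 2048 + 512 + 128 + 64 + 32 + 16 + 8 + 2 = 6906 (decimal)
Convert 0o5420 (octal) → 5×512 + 4×64 + 2×8 = 2832 (decimal)
Compute 6906 - 2832 = 4074
Convert 4074 (decimal) → 4074 = 7×512 + 7×64 + 5×8 + 2 → 0o7752 (octal)
0o7752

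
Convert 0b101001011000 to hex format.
Convert 0b101001011000 (binary) → 2048 + 512 + 64 + 16 + 8 = 2648 (decimal)
Convert 2648 (decimal) → 2648 = 10×256 + 5×16 + 8 → 0xA58 (hexadecimal)
0xA58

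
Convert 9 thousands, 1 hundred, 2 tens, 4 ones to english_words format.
Convert 9 thousands, 1 hundred, 2 tens, 4 ones (place-value notation) → 9×1000 + 1×100 + 2×10 + 4 = 9124 (decimal)
Convert 9124 (decimal) → 9124 = 9×1000 + 1×100 + 24 → nine thousand one hundred twenty-four (English words)
nine thousand one hundred twenty-four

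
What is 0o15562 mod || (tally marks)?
Convert 0o15562 (octal) → 1×4096 + 5×512 + 5×64 + 6×8 + 2 = 7026 (decimal)
Convert || (tally marks) → 2 (decimal)
Compute 7026 mod 2 = 0
0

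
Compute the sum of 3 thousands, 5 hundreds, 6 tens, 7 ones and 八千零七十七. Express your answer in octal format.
Convert 3 thousands, 5 hundreds, 6 tens, 7 ones (place-value notation) → 3×1000 + 5×100 + 6×10 + 7 = 3567 (decimal)
Convert 八千零七十七 (Chinese numeral) → 8×1000 + 7×10 + 7 = 8077 (decimal)
Compute 3567 + 8077 = 11644
Convert 11644 (decimal) → 11644 = 2×4096 + 6×512 + 5×64 + 7×8 + 4 → 0o26574 (octal)
0o26574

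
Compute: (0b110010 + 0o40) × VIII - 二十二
Convert 0b110010 (binary) → 32 + 16 + 2 = 50 (decimal)
Convert 0o40 (octal) → 4×8 = 32 (decimal)
Convert VIII (Roman numeral) → 5 + 1 + 1 + 1 = 8 (decimal)
Convert 二十二 (Chinese numeral) → 2×10 + 2 = 22 (decimal)
Expression in decimal: (50 + 32) × 8 - 22
Parentheses first: 50 + 32 = 82
Multiply: 82 × 8 = 656
Subtract: 656 - 22 = 634
634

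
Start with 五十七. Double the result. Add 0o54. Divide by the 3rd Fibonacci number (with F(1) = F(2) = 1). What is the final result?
Convert 五十七 (Chinese numeral) → 5×10 + 7 = 57 (decimal)
Start: 57
57 × 2 = 114
Convert 0o54 (octal) → 5×8 + 4 = 44 (decimal)
114 + 44 = 158
Convert the 3rd Fibonacci number (with F(1) = F(2) = 1) (Fibonacci index) → 1, 1, 2 → 2 (decimal)
158 ÷ 2 = 79
79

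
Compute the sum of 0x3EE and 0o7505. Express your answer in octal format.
Convert 0x3EE (hexadecimal) → 3×256 + 14×16 + 14 = 1006 (decimal)
Convert 0o7505 (octal) → 7×512 + 5×64 + 5 = 3909 (decimal)
Compute 1006 + 3909 = 4915
Convert 4915 (decimal) → 4915 = 1×4096 + 1×512 + 4×64 + 6×8 + 3 → 0o11463 (octal)
0o11463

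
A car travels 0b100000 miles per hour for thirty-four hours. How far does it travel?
Convert 0b100000 (binary) → 32 (decimal)
Convert thirty-four (English words) → 34 (decimal)
Compute 32 × 34 = 1088
1088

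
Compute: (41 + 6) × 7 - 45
Parentheses first: 41 + 6 = 47
Multiply: 47 × 7 = 329
Subtract: 329 - 45 = 284
284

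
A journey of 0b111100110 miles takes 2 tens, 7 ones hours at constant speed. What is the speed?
Convert 0b111100110 (binary) → 256 + 128 + 64 + 32 + 4 + 2 = 486 (decimal)
Convert 2 tens, 7 ones (place-value notation) → 2×10 + 7 = 27 (decimal)
Compute 486 ÷ 27 = 18
18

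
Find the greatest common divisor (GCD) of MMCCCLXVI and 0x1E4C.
Convert MMCCCLXVI (Roman numeral) → 1000 + 1000 + 100 + 100 + 100 + 50 + 10 + 5 + 1 = 2366 (decimal)
Convert 0x1E4C (hexadecimal) → 1×4096 + 14×256 + 4×16 + 12 = 7756 (decimal)
Compute gcd(2366, 7756) = 14
14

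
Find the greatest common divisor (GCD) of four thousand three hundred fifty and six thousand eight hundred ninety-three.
Convert four thousand three hundred fifty (English words) → 4×1000 + 3×100 + 50 = 4350 (decimal)
Convert six thousand eight hundred ninety-three (English words) → 6×1000 + 8×100 + 93 = 6893 (decimal)
Compute gcd(4350, 6893) = 1
1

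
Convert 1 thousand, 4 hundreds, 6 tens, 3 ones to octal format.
Convert 1 thousand, 4 hundreds, 6 tens, 3 ones (place-value notation) → 1×1000 + 4×100 + 6×10 + 3 = 1463 (decimal)
Convert 1463 (decimal) → 1463 = 2×512 + 6×64 + 6×8 + 7 → 0o2667 (octal)
0o2667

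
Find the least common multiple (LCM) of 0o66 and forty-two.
Convert 0o66 (octal) → 6×8 + 6 = 54 (decimal)
Convert forty-two (English words) → 42 (decimal)
Compute lcm(54, 42) = 378
378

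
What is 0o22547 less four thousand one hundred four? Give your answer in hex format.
Convert 0o22547 (octal) → 2×4096 + 2×512 + 5×64 + 4×8 + 7 = 9575 (decimal)
Convert four thousand one hundred four (English words) → 4×1000 + 1×100 + 4 = 4104 (decimal)
Compute 9575 - 4104 = 5471
Convert 5471 (decimal) → 5471 = 1×4096 + 5×256 + 5×16 + 15 → 0x155F (hexadecimal)
0x155F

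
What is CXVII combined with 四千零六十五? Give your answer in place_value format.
Convert CXVII (Roman numeral) → 100 + 10 + 5 + 1 + 1 = 117 (decimal)
Convert 四千零六十五 (Chinese numeral) → 4×1000 + 6×10 + 5 = 4065 (decimal)
Compute 117 + 4065 = 4182
Convert 4182 (decimal) → 4182 = 4×1000 + 1×100 + 8×10 + 2 → 4 thousands, 1 hundred, 8 tens, 2 ones (place-value notation)
4 thousands, 1 hundred, 8 tens, 2 ones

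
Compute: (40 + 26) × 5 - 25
Parentheses first: 40 + 26 = 66
Multiply: 66 × 5 = 330
Subtract: 330 - 25 = 305
305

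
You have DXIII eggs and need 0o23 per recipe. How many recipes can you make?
Convert DXIII (Roman numeral) → 500 + 10 + 1 + 1 + 1 = 513 (decimal)
Convert 0o23 (octal) → 2×8 + 3 = 19 (decimal)
Compute 513 ÷ 19 = 27
27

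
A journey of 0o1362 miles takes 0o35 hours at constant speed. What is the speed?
Convert 0o1362 (octal) → 1×512 + 3×64 + 6×8 + 2 = 754 (decimal)
Convert 0o35 (octal) → 3×8 + 5 = 29 (decimal)
Compute 754 ÷ 29 = 26
26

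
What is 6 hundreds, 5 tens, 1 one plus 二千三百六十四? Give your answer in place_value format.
Convert 6 hundreds, 5 tens, 1 one (place-value notation) → 6×100 + 5×10 + 1 = 651 (decimal)
Convert 二千三百六十四 (Chinese numeral) → 2×1000 + 3×100 + 6×10 + 4 = 2364 (decimal)
Compute 651 + 2364 = 3015
Convert 3015 (decimal) → 3015 = 3×1000 + 1×10 + 5 → 3 thousands, 1 ten, 5 ones (place-value notation)
3 thousands, 1 ten, 5 ones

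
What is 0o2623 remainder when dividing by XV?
Convert 0o2623 (octal) → 2×512 + 6×64 + 2×8 + 3 = 1427 (decimal)
Convert XV (Roman numeral) → 10 + 5 = 15 (decimal)
Compute 1427 mod 15 = 2
2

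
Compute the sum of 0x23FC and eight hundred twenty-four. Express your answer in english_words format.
Convert 0x23FC (hexadecimal) → 2×4096 + 3×256 + 15×16 + 12 = 9212 (decimal)
Convert eight hundred twenty-four (English words) → 8×100 + 24 = 824 (decimal)
Compute 9212 + 824 = 10036
Convert 10036 (decimal) → 10036 = 10×1000 + 36 → ten thousand thirty-six (English words)
ten thousand thirty-six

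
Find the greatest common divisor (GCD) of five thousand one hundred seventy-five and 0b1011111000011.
Convert five thousand one hundred seventy-five (English words) → 5×1000 + 1×100 + 75 = 5175 (decimal)
Convert 0b1011111000011 (binary) → 4096 + 1024 + 512 + 256 + 128 + 64 + 2 + 1 = 6083 (decimal)
Compute gcd(5175, 6083) = 1
1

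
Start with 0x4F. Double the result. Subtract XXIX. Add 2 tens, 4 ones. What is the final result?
Convert 0x4F (hexadecimal) → 4×16 + 15 = 79 (decimal)
Start: 79
79 × 2 = 158
Convert XXIX (Roman numeral) → 10 + 10 + 9 = 29 (decimal)
158 - 29 = 129
Convert 2 tens, 4 ones (place-value notation) → 2×10 + 4 = 24 (decimal)
129 + 24 = 153
153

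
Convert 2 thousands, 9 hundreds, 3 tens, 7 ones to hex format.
Convert 2 thousands, 9 hundreds, 3 tens, 7 ones (place-value notation) → 2×1000 + 9×100 + 3×10 + 7 = 2937 (decimal)
Convert 2937 (decimal) → 2937 = 11×256 + 7×16 + 9 → 0xB79 (hexadecimal)
0xB79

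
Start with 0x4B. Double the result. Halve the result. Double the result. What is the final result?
Convert 0x4B (hexadecimal) → 4×16 + 11 = 75 (decimal)
Start: 75
75 × 2 = 150
150 ÷ 2 = 75
75 × 2 = 150
150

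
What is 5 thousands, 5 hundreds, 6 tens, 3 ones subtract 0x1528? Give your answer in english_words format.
Convert 5 thousands, 5 hundreds, 6 tens, 3 ones (place-value notation) → 5×1000 + 5×100 + 6×10 + 3 = 5563 (decimal)
Convert 0x1528 (hexadecimal) → 1×4096 + 5×256 + 2×16 + 8 = 5416 (decimal)
Compute 5563 - 5416 = 147
Convert 147 (decimal) → 147 = 1×100 + 47 → one hundred forty-seven (English words)
one hundred forty-seven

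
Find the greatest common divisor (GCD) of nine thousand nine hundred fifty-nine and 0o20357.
Convert nine thousand nine hundred fifty-nine (English words) → 9×1000 + 9×100 + 59 = 9959 (decimal)
Convert 0o20357 (octal) → 2×4096 + 3×64 + 5×8 + 7 = 8431 (decimal)
Compute gcd(9959, 8431) = 1
1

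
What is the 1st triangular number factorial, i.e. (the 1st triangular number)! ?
Convert the 1st triangular number (triangular index) → 1×2/2 = 1 (decimal)
Compute 1! = 1
1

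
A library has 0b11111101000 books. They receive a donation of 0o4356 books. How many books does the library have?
Convert 0b11111101000 (binary) → 1024 + 512 + 256 + 128 + 64 + 32 + 8 = 2024 (decimal)
Convert 0o4356 (octal) → 4×512 + 3×64 + 5×8 + 6 = 2286 (decimal)
Compute 2024 + 2286 = 4310
4310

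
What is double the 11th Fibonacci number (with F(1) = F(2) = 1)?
The 11th Fibonacci number (with F(1) = F(2) = 1): 1, 1, 2, 3, 5, 8, 13, 21, 34, 55, 89 → 89
Compute 89 × 2 = 178
178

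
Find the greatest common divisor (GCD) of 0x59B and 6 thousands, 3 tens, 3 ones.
Convert 0x59B (hexadecimal) → 5×256 + 9×16 + 11 = 1435 (decimal)
Convert 6 thousands, 3 tens, 3 ones (place-value notation) → 6×1000 + 3×10 + 3 = 6033 (decimal)
Compute gcd(1435, 6033) = 1
1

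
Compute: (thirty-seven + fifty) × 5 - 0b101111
Convert thirty-seven (English words) → 37 (decimal)
Convert fifty (English words) → 50 (decimal)
Convert 0b101111 (binary) → 32 + 8 + 4 + 2 + 1 = 47 (decimal)
Expression in decimal: (37 + 50) × 5 - 47
Parentheses first: 37 + 50 = 87
Multiply: 87 × 5 = 435
Subtract: 435 - 47 = 388
388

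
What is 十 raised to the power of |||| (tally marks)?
Convert 十 (Chinese numeral) → 1×10 = 10 (decimal)
Convert |||| (tally marks) → 4 (decimal)
Compute 10 ^ 4 = 10000
10000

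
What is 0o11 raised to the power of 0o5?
Convert 0o11 (octal) → 1×8 + 1 = 9 (decimal)
Convert 0o5 (octal) → 5 (decimal)
Compute 9 ^ 5 = 59049
59049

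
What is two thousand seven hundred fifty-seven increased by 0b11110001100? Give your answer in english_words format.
Convert two thousand seven hundred fifty-seven (English words) → 2×1000 + 7×100 + 57 = 2757 (decimal)
Convert 0b11110001100 (binary) → 1024 + 512 + 256 + 128 + 8 + 4 = 1932 (decimal)
Compute 2757 + 1932 = 4689
Convert 4689 (decimal) → 4689 = 4×1000 + 6×100 + 89 → four thousand six hundred eighty-nine (English words)
four thousand six hundred eighty-nine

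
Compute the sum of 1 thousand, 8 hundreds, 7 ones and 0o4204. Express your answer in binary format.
Convert 1 thousand, 8 hundreds, 7 ones (place-value notation) → 1×1000 + 8×100 + 7 = 1807 (decimal)
Convert 0o4204 (octal) → 4×512 + 2×64 + 4 = 2180 (decimal)
Compute 1807 + 2180 = 3987
Convert 3987 (decimal) → 3987 = 2048 + 1024 + 512 + 256 + 128 + 16 + 2 + 1 → 0b111110010011 (binary)
0b111110010011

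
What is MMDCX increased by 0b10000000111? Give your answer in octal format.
Convert MMDCX (Roman numeral) → 1000 + 1000 + 500 + 100 + 10 = 2610 (decimal)
Convert 0b10000000111 (binary) → 1024 + 4 + 2 + 1 = 1031 (decimal)
Compute 2610 + 1031 = 3641
Convert 3641 (decimal) → 3641 = 7×512 + 7×8 + 1 → 0o7071 (octal)
0o7071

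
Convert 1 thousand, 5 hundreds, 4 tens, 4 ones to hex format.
Convert 1 thousand, 5 hundreds, 4 tens, 4 ones (place-value notation) → 1×1000 + 5×100 + 4×10 + 4 = 1544 (decimal)
Convert 1544 (decimal) → 1544 = 6×256 + 8 → 0x608 (hexadecimal)
0x608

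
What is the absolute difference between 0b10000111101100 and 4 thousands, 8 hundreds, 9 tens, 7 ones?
Convert 0b10000111101100 (binary) → 8192 + 256 + 128 + 64 + 32 + 8 + 4 = 8684 (decimal)
Convert 4 thousands, 8 hundreds, 9 tens, 7 ones (place-value notation) → 4×1000 + 8×100 + 9×10 + 7 = 4897 (decimal)
Compute |8684 - 4897| = 3787
3787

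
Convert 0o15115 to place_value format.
Convert 0o15115 (octal) → 1×4096 + 5×512 + 1×64 + 1×8 + 5 = 6733 (decimal)
Convert 6733 (decimal) → 6733 = 6×1000 + 7×100 + 3×10 + 3 → 6 thousands, 7 hundreds, 3 tens, 3 ones (place-value notation)
6 thousands, 7 hundreds, 3 tens, 3 ones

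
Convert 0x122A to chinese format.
Convert 0x122A (hexadecimal) → 1×4096 + 2×256 + 2×16 + 10 = 4650 (decimal)
Convert 4650 (decimal) → 4650 = 4×1000 + 6×100 + 5×10 → 四千六百五十 (Chinese numeral)
四千六百五十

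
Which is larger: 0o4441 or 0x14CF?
Convert 0o4441 (octal) → 4×512 + 4×64 + 4×8 + 1 = 2337 (decimal)
Convert 0x14CF (hexadecimal) → 1×4096 + 4×256 + 12×16 + 15 = 5327 (decimal)
Compare 2337 vs 5327: larger = 5327
5327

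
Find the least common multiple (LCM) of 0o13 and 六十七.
Convert 0o13 (octal) → 1×8 + 3 = 11 (decimal)
Convert 六十七 (Chinese numeral) → 6×10 + 7 = 67 (decimal)
Compute lcm(11, 67) = 737
737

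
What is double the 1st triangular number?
The 1st triangular number = 1×2/2 = 1
Compute 1 × 2 = 2
2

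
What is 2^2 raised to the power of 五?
Convert 2^2 (power) → 4 (decimal)
Convert 五 (Chinese numeral) → 5 (decimal)
Compute 4 ^ 5 = 1024
1024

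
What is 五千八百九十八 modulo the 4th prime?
Convert 五千八百九十八 (Chinese numeral) → 5×1000 + 8×100 + 9×10 + 8 = 5898 (decimal)
Convert the 4th prime (prime index) → 7 (decimal)
Compute 5898 mod 7 = 4
4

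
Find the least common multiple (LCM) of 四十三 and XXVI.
Convert 四十三 (Chinese numeral) → 4×10 + 3 = 43 (decimal)
Convert XXVI (Roman numeral) → 10 + 10 + 5 + 1 = 26 (decimal)
Compute lcm(43, 26) = 1118
1118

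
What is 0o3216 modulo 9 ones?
Convert 0o3216 (octal) → 3×512 + 2×64 + 1×8 + 6 = 1678 (decimal)
Convert 9 ones (place-value notation) → 9 (decimal)
Compute 1678 mod 9 = 4
4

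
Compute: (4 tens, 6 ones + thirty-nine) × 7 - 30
Convert 4 tens, 6 ones (place-value notation) → 4×10 + 6 = 46 (decimal)
Convert thirty-nine (English words) → 39 (decimal)
Expression in decimal: (46 + 39) × 7 - 30
Parentheses first: 46 + 39 = 85
Multiply: 85 × 7 = 595
Subtract: 595 - 30 = 565
565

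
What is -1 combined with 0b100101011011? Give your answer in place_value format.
Convert 0b100101011011 (binary) → 2048 + 256 + 64 + 16 + 8 + 2 + 1 = 2395 (decimal)
Compute -1 + 2395 = 2394
Convert 2394 (decimal) → 2394 = 2×1000 + 3×100 + 9×10 + 4 → 2 thousands, 3 hundreds, 9 tens, 4 ones (place-value notation)
2 thousands, 3 hundreds, 9 tens, 4 ones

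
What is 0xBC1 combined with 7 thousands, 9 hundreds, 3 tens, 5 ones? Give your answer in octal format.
Convert 0xBC1 (hexadecimal) → 11×256 + 12×16 + 1 = 3009 (decimal)
Convert 7 thousands, 9 hundreds, 3 tens, 5 ones (place-value notation) → 7×1000 + 9×100 + 3×10 + 5 = 7935 (decimal)
Compute 3009 + 7935 = 10944
Convert 10944 (decimal) → 10944 = 2×4096 + 5×512 + 3×64 → 0o25300 (octal)
0o25300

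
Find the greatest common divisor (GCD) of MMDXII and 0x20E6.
Convert MMDXII (Roman numeral) → 1000 + 1000 + 500 + 10 + 1 + 1 = 2512 (decimal)
Convert 0x20E6 (hexadecimal) → 2×4096 + 14×16 + 6 = 8422 (decimal)
Compute gcd(2512, 8422) = 2
2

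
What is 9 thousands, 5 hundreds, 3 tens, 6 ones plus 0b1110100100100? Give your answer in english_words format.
Convert 9 thousands, 5 hundreds, 3 tens, 6 ones (place-value notation) → 9×1000 + 5×100 + 3×10 + 6 = 9536 (decimal)
Convert 0b1110100100100 (binary) → 4096 + 2048 + 1024 + 256 + 32 + 4 = 7460 (decimal)
Compute 9536 + 7460 = 16996
Convert 16996 (decimal) → 16996 = 16×1000 + 9×100 + 96 → sixteen thousand nine hundred ninety-six (English words)
sixteen thousand nine hundred ninety-six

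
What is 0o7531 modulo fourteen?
Convert 0o7531 (octal) → 7×512 + 5×64 + 3×8 + 1 = 3929 (decimal)
Convert fourteen (English words) → 14 (decimal)
Compute 3929 mod 14 = 9
9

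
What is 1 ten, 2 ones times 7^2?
Convert 1 ten, 2 ones (place-value notation) → 1×10 + 2 = 12 (decimal)
Convert 7^2 (power) → 49 (decimal)
Compute 12 × 49 = 588
588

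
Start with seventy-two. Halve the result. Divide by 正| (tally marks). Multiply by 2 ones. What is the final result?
Convert seventy-two (English words) → 72 (decimal)
Start: 72
72 ÷ 2 = 36
Convert 正| (tally marks) → 5 + 1 = 6 (decimal)
36 ÷ 6 = 6
Convert 2 ones (place-value notation) → 2 (decimal)
6 × 2 = 12
12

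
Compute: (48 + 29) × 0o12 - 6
Convert 0o12 (octal) → 1×8 + 2 = 10 (decimal)
Expression in decimal: (48 + 29) × 10 - 6
Parentheses first: 48 + 29 = 77
Multiply: 77 × 10 = 770
Subtract: 770 - 6 = 764
764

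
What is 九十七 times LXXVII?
Convert 九十七 (Chinese numeral) → 9×10 + 7 = 97 (decimal)
Convert LXXVII (Roman numeral) → 50 + 10 + 10 + 5 + 1 + 1 = 77 (decimal)
Compute 97 × 77 = 7469
7469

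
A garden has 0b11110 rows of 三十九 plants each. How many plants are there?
Convert 三十九 (Chinese numeral) → 3×10 + 9 = 39 (decimal)
Convert 0b11110 (binary) → 16 + 8 + 4 + 2 = 30 (decimal)
Compute 39 × 30 = 1170
1170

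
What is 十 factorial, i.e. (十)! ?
Convert 十 (Chinese numeral) → 1×10 = 10 (decimal)
Compute 10! = 3628800
3628800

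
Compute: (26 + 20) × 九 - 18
Convert 九 (Chinese numeral) → 9 (decimal)
Expression in decimal: (26 + 20) × 9 - 18
Parentheses first: 26 + 20 = 46
Multiply: 46 × 9 = 414
Subtract: 414 - 18 = 396
396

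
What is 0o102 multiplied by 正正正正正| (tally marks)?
Convert 0o102 (octal) → 1×64 + 2 = 66 (decimal)
Convert 正正正正正| (tally marks) → 5 + 5 + 5 + 5 + 5 + 1 = 26 (decimal)
Compute 66 × 26 = 1716
1716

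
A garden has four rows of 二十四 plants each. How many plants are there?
Convert 二十四 (Chinese numeral) → 2×10 + 4 = 24 (decimal)
Convert four (English words) → 4 (decimal)
Compute 24 × 4 = 96
96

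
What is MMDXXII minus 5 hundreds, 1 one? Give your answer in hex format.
Convert MMDXXII (Roman numeral) → 1000 + 1000 + 500 + 10 + 10 + 1 + 1 = 2522 (decimal)
Convert 5 hundreds, 1 one (place-value notation) → 5×100 + 1 = 501 (decimal)
Compute 2522 - 501 = 2021
Convert 2021 (decimal) → 2021 = 7×256 + 14×16 + 5 → 0x7E5 (hexadecimal)
0x7E5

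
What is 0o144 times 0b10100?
Convert 0o144 (octal) → 1×64 + 4×8 + 4 = 100 (decimal)
Convert 0b10100 (binary) → 16 + 4 = 20 (decimal)
Compute 100 × 20 = 2000
2000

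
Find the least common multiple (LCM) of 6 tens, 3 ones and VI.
Convert 6 tens, 3 ones (place-value notation) → 6×10 + 3 = 63 (decimal)
Convert VI (Roman numeral) → 5 + 1 = 6 (decimal)
Compute lcm(63, 6) = 126
126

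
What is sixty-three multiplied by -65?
Convert sixty-three (English words) → 63 (decimal)
Compute 63 × -65 = -4095
-4095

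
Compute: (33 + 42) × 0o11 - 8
Convert 0o11 (octal) → 1×8 + 1 = 9 (decimal)
Expression in decimal: (33 + 42) × 9 - 8
Parentheses first: 33 + 42 = 75
Multiply: 75 × 9 = 675
Subtract: 675 - 8 = 667
667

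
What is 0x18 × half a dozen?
Convert 0x18 (hexadecimal) → 1×16 + 8 = 24 (decimal)
Convert half a dozen (colloquial) → 6 (decimal)
Compute 24 × 6 = 144
144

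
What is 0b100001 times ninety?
Convert 0b100001 (binary) → 32 + 1 = 33 (decimal)
Convert ninety (English words) → 90 (decimal)
Compute 33 × 90 = 2970
2970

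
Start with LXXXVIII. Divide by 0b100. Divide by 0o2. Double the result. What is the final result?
Convert LXXXVIII (Roman numeral) → 50 + 10 + 10 + 10 + 5 + 1 + 1 + 1 = 88 (decimal)
Start: 88
Convert 0b100 (binary) → 4 (decimal)
88 ÷ 4 = 22
Convert 0o2 (octal) → 2 (decimal)
22 ÷ 2 = 11
11 × 2 = 22
22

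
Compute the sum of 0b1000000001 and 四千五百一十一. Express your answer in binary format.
Convert 0b1000000001 (binary) → 512 + 1 = 513 (decimal)
Convert 四千五百一十一 (Chinese numeral) → 4×1000 + 5×100 + 1×10 + 1 = 4511 (decimal)
Compute 513 + 4511 = 5024
Convert 5024 (decimal) → 5024 = 4096 + 512 + 256 + 128 + 32 → 0b1001110100000 (binary)
0b1001110100000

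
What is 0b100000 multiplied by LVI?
Convert 0b100000 (binary) → 32 (decimal)
Convert LVI (Roman numeral) → 50 + 5 + 1 = 56 (decimal)
Compute 32 × 56 = 1792
1792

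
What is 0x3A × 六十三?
Convert 0x3A (hexadecimal) → 3×16 + 10 = 58 (decimal)
Convert 六十三 (Chinese numeral) → 6×10 + 3 = 63 (decimal)
Compute 58 × 63 = 3654
3654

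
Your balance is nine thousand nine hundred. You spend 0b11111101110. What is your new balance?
Convert nine thousand nine hundred (English words) → 9×1000 + 9×100 = 9900 (decimal)
Convert 0b11111101110 (binary) → 1024 + 512 + 256 + 128 + 64 + 32 + 8 + 4 + 2 = 2030 (decimal)
Compute 9900 - 2030 = 7870
7870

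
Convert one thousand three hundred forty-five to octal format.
Convert one thousand three hundred forty-five (English words) → 1×1000 + 3×100 + 45 = 1345 (decimal)
Convert 1345 (decimal) → 1345 = 2×512 + 5×64 + 1 → 0o2501 (octal)
0o2501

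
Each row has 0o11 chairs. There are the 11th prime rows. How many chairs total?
Convert 0o11 (octal) → 1×8 + 1 = 9 (decimal)
Convert the 11th prime (prime index) → 31 (decimal)
Compute 9 × 31 = 279
279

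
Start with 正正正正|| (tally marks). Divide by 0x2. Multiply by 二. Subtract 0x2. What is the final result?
Convert 正正正正|| (tally marks) → 5 + 5 + 5 + 5 + 2 = 22 (decimal)
Start: 22
Convert 0x2 (hexadecimal) → 2 (decimal)
22 ÷ 2 = 11
Convert 二 (Chinese numeral) → 2 (decimal)
11 × 2 = 22
Convert 0x2 (hexadecimal) → 2 (decimal)
22 - 2 = 20
20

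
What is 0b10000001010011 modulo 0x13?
Convert 0b10000001010011 (binary) → 8192 + 64 + 16 + 2 + 1 = 8275 (decimal)
Convert 0x13 (hexadecimal) → 1×16 + 3 = 19 (decimal)
Compute 8275 mod 19 = 10
10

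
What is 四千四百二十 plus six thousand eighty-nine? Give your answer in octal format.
Convert 四千四百二十 (Chinese numeral) → 4×1000 + 4×100 + 2×10 = 4420 (decimal)
Convert six thousand eighty-nine (English words) → 6×1000 + 89 = 6089 (decimal)
Compute 4420 + 6089 = 10509
Convert 10509 (decimal) → 10509 = 2×4096 + 4×512 + 4×64 + 1×8 + 5 → 0o24415 (octal)
0o24415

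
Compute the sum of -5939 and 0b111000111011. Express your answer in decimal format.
Convert 0b111000111011 (binary) → 2048 + 1024 + 512 + 32 + 16 + 8 + 2 + 1 = 3643 (decimal)
Compute -5939 + 3643 = -2296
-2296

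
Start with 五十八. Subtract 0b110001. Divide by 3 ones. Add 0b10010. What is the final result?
Convert 五十八 (Chinese numeral) → 5×10 + 8 = 58 (decimal)
Start: 58
Convert 0b110001 (binary) → 32 + 16 + 1 = 49 (decimal)
58 - 49 = 9
Convert 3 ones (place-value notation) → 3 (decimal)
9 ÷ 3 = 3
Convert 0b10010 (binary) → 16 + 2 = 18 (decimal)
3 + 18 = 21
21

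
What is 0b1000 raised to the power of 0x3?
Convert 0b1000 (binary) → 8 (decimal)
Convert 0x3 (hexadecimal) → 3 (decimal)
Compute 8 ^ 3 = 512
512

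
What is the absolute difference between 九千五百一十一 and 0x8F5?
Convert 九千五百一十一 (Chinese numeral) → 9×1000 + 5×100 + 1×10 + 1 = 9511 (decimal)
Convert 0x8F5 (hexadecimal) → 8×256 + 15×16 + 5 = 2293 (decimal)
Compute |9511 - 2293| = 7218
7218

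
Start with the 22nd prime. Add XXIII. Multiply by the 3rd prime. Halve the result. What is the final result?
Convert the 22nd prime (prime index) → 79 (decimal)
Start: 79
Convert XXIII (Roman numeral) → 10 + 10 + 1 + 1 + 1 = 23 (decimal)
79 + 23 = 102
Convert the 3rd prime (prime index) → 5 (decimal)
102 × 5 = 510
510 ÷ 2 = 255
255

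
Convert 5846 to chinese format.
Convert 5846 (decimal) → 5846 = 5×1000 + 8×100 + 4×10 + 6 → 五千八百四十六 (Chinese numeral)
五千八百四十六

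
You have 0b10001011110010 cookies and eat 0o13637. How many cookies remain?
Convert 0b10001011110010 (binary) → 8192 + 512 + 128 + 64 + 32 + 16 + 2 = 8946 (decimal)
Convert 0o13637 (octal) → 1×4096 + 3×512 + 6×64 + 3×8 + 7 = 6047 (decimal)
Compute 8946 - 6047 = 2899
2899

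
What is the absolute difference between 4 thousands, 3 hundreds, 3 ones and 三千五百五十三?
Convert 4 thousands, 3 hundreds, 3 ones (place-value notation) → 4×1000 + 3×100 + 3 = 4303 (decimal)
Convert 三千五百五十三 (Chinese numeral) → 3×1000 + 5×100 + 5×10 + 3 = 3553 (decimal)
Compute |4303 - 3553| = 750
750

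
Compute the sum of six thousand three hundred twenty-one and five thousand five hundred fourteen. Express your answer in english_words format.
Convert six thousand three hundred twenty-one (English words) → 6×1000 + 3×100 + 21 = 6321 (decimal)
Convert five thousand five hundred fourteen (English words) → 5×1000 + 5×100 + 14 = 5514 (decimal)
Compute 6321 + 5514 = 11835
Convert 11835 (decimal) → 11835 = 11×1000 + 8×100 + 35 → eleven thousand eight hundred thirty-five (English words)
eleven thousand eight hundred thirty-five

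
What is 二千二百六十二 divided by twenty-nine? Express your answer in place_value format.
Convert 二千二百六十二 (Chinese numeral) → 2×1000 + 2×100 + 6×10 + 2 = 2262 (decimal)
Convert twenty-nine (English words) → 29 (decimal)
Compute 2262 ÷ 29 = 78
Convert 78 (decimal) → 78 = 7×10 + 8 → 7 tens, 8 ones (place-value notation)
7 tens, 8 ones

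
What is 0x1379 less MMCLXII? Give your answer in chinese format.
Convert 0x1379 (hexadecimal) → 1×4096 + 3×256 + 7×16 + 9 = 4985 (decimal)
Convert MMCLXII (Roman numeral) → 1000 + 1000 + 100 + 50 + 10 + 1 + 1 = 2162 (decimal)
Compute 4985 - 2162 = 2823
Convert 2823 (decimal) → 2823 = 2×1000 + 8×100 + 2×10 + 3 → 二千八百二十三 (Chinese numeral)
二千八百二十三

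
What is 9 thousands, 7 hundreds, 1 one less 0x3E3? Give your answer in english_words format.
Convert 9 thousands, 7 hundreds, 1 one (place-value notation) → 9×1000 + 7×100 + 1 = 9701 (decimal)
Convert 0x3E3 (hexadecimal) → 3×256 + 14×16 + 3 = 995 (decimal)
Compute 9701 - 995 = 8706
Convert 8706 (decimal) → 8706 = 8×1000 + 7×100 + 6 → eight thousand seven hundred six (English words)
eight thousand seven hundred six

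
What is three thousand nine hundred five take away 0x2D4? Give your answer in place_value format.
Convert three thousand nine hundred five (English words) → 3×1000 + 9×100 + 5 = 3905 (decimal)
Convert 0x2D4 (hexadecimal) → 2×256 + 13×16 + 4 = 724 (decimal)
Compute 3905 - 724 = 3181
Convert 3181 (decimal) → 3181 = 3×1000 + 1×100 + 8×10 + 1 → 3 thousands, 1 hundred, 8 tens, 1 one (place-value notation)
3 thousands, 1 hundred, 8 tens, 1 one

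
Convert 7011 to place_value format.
Convert 7011 (decimal) → 7011 = 7×1000 + 1×10 + 1 → 7 thousands, 1 ten, 1 one (place-value notation)
7 thousands, 1 ten, 1 one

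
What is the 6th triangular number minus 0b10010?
The 6th triangular number = 6×7/2 = 21
Convert 0b10010 (binary) → 16 + 2 = 18 (decimal)
Compute 21 - 18 = 3
3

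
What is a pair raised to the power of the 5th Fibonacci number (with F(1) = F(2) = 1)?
Convert a pair (colloquial) → 2 (decimal)
Convert the 5th Fibonacci number (with F(1) = F(2) = 1) (Fibonacci index) → 1, 1, 2, 3, 5 → 5 (decimal)
Compute 2 ^ 5 = 32
32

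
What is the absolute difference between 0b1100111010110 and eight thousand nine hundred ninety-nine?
Convert 0b1100111010110 (binary) → 4096 + 2048 + 256 + 128 + 64 + 16 + 4 + 2 = 6614 (decimal)
Convert eight thousand nine hundred ninety-nine (English words) → 8×1000 + 9×100 + 99 = 8999 (decimal)
Compute |6614 - 8999| = 2385
2385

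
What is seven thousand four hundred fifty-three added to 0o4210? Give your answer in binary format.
Convert seven thousand four hundred fifty-three (English words) → 7×1000 + 4×100 + 53 = 7453 (decimal)
Convert 0o4210 (octal) → 4×512 + 2×64 + 1×8 = 2184 (decimal)
Compute 7453 + 2184 = 9637
Convert 9637 (decimal) → 9637 = 8192 + 1024 + 256 + 128 + 32 + 4 + 1 → 0b10010110100101 (binary)
0b10010110100101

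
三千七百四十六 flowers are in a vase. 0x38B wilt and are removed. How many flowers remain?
Convert 三千七百四十六 (Chinese numeral) → 3×1000 + 7×100 + 4×10 + 6 = 3746 (decimal)
Convert 0x38B (hexadecimal) → 3×256 + 8×16 + 11 = 907 (decimal)
Compute 3746 - 907 = 2839
2839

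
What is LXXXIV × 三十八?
Convert LXXXIV (Roman numeral) → 50 + 10 + 10 + 10 + 4 = 84 (decimal)
Convert 三十八 (Chinese numeral) → 3×10 + 8 = 38 (decimal)
Compute 84 × 38 = 3192
3192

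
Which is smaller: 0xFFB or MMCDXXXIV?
Convert 0xFFB (hexadecimal) → 15×256 + 15×16 + 11 = 4091 (decimal)
Convert MMCDXXXIV (Roman numeral) → 1000 + 1000 + 400 + 10 + 10 + 10 + 4 = 2434 (decimal)
Compare 4091 vs 2434: smaller = 2434
2434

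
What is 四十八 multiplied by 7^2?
Convert 四十八 (Chinese numeral) → 4×10 + 8 = 48 (decimal)
Convert 7^2 (power) → 49 (decimal)
Compute 48 × 49 = 2352
2352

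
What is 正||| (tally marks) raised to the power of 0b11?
Convert 正||| (tally marks) → 5 + 3 = 8 (decimal)
Convert 0b11 (binary) → 2 + 1 = 3 (decimal)
Compute 8 ^ 3 = 512
512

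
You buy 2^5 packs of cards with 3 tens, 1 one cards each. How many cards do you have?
Convert 3 tens, 1 one (place-value notation) → 3×10 + 1 = 31 (decimal)
Convert 2^5 (power) → 32 (decimal)
Compute 31 × 32 = 992
992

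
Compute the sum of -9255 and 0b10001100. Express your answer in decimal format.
Convert 0b10001100 (binary) → 128 + 8 + 4 = 140 (decimal)
Compute -9255 + 140 = -9115
-9115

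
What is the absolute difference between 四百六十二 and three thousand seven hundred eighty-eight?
Convert 四百六十二 (Chinese numeral) → 4×100 + 6×10 + 2 = 462 (decimal)
Convert three thousand seven hundred eighty-eight (English words) → 3×1000 + 7×100 + 88 = 3788 (decimal)
Compute |462 - 3788| = 3326
3326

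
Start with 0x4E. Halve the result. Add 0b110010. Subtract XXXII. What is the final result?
Convert 0x4E (hexadecimal) → 4×16 + 14 = 78 (decimal)
Start: 78
78 ÷ 2 = 39
Convert 0b110010 (binary) → 32 + 16 + 2 = 50 (decimal)
39 + 50 = 89
Convert XXXII (Roman numeral) → 10 + 10 + 10 + 1 + 1 = 32 (decimal)
89 - 32 = 57
57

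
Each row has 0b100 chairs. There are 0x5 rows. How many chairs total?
Convert 0b100 (binary) → 4 (decimal)
Convert 0x5 (hexadecimal) → 5 (decimal)
Compute 4 × 5 = 20
20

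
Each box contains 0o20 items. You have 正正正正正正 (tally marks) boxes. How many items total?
Convert 0o20 (octal) → 2×8 = 16 (decimal)
Convert 正正正正正正 (tally marks) → 5 + 5 + 5 + 5 + 5 + 5 = 30 (decimal)
Compute 16 × 30 = 480
480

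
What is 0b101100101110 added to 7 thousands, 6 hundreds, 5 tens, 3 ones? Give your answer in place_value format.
Convert 0b101100101110 (binary) → 2048 + 512 + 256 + 32 + 8 + 4 + 2 = 2862 (decimal)
Convert 7 thousands, 6 hundreds, 5 tens, 3 ones (place-value notation) → 7×1000 + 6×100 + 5×10 + 3 = 7653 (decimal)
Compute 2862 + 7653 = 10515
Convert 10515 (decimal) → 10515 = 10×1000 + 5×100 + 1×10 + 5 → 10 thousands, 5 hundreds, 1 ten, 5 ones (place-value notation)
10 thousands, 5 hundreds, 1 ten, 5 ones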